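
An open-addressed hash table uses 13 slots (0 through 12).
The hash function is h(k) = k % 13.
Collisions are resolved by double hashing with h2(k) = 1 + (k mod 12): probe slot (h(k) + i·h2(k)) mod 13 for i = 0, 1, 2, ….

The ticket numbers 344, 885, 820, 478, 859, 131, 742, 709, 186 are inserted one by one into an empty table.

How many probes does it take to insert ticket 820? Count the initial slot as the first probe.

3

344 hashes to 6; slot 6 is free -> place at 6.
885 hashes to 1; slot 1 is free -> place at 1.
820 hashes to 1, h2=5; 1,6 taken -> place at 11.
478 hashes to 10; slot 10 is free -> place at 10.
859 hashes to 1, h2=8; 1 taken -> place at 9.
131 hashes to 1, h2=12; 1 taken -> place at 0.
742 hashes to 1, h2=11; 1 taken -> place at 12.
709 hashes to 7; slot 7 is free -> place at 7.
186 hashes to 4; slot 4 is free -> place at 4.
Table: [131, 885, ., ., 186, ., 344, 709, ., 859, 478, 820, 742]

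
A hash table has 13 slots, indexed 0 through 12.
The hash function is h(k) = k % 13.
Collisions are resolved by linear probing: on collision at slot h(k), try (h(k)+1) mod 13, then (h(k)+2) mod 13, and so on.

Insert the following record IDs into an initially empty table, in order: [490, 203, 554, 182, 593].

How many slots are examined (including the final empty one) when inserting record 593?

4

490: h=9 -> slot 9
203: h=8 -> slot 8
554: h=8, probe 8,9,10 -> slot 10
182: h=0 -> slot 0
593: h=8, probe 8,9,10,11 -> slot 11
Table: [182, -, -, -, -, -, -, -, 203, 490, 554, 593, -]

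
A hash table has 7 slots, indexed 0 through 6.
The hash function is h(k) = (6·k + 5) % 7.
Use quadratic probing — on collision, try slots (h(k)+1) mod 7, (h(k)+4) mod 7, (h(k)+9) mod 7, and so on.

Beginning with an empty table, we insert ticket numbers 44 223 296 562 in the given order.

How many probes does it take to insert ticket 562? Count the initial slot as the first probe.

Insert 44: h=3, slot 3 empty → index 3.
Insert 223: h=6, slot 6 empty → index 6.
Insert 296: h=3, slot 3 occupied → index 4.
Insert 562: h=3, slots 3,4 occupied → index 0.
Table: [562, _, _, 44, 296, _, 223]

3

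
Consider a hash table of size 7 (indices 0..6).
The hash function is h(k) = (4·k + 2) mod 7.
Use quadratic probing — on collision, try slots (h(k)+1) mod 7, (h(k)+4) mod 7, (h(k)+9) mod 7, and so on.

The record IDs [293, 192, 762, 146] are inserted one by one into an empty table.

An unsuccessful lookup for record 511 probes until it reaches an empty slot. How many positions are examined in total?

293: h=5 → slot 5
192: h=0 → slot 0
762: h=5, probe 5,6 → slot 6
146: h=5, probe 5,6,2 → slot 2
Table: [192, -, 146, -, -, 293, 762]
Lookup 511: h=2, probe 2,3 → slot 3 empty, not found.

2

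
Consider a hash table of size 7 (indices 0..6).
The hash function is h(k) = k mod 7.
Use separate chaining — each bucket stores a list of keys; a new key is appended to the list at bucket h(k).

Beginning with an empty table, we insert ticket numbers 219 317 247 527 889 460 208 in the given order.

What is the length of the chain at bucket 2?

4

Insert 219: h=2, bucket 2 empty -> new chain.
Insert 317: h=2, bucket 2 nonempty -> append to chain.
Insert 247: h=2, bucket 2 nonempty -> append to chain.
Insert 527: h=2, bucket 2 nonempty -> append to chain.
Insert 889: h=0, bucket 0 empty -> new chain.
Insert 460: h=5, bucket 5 empty -> new chain.
Insert 208: h=5, bucket 5 nonempty -> append to chain.
Final buckets:
0: 889
1: —
2: 219 -> 317 -> 247 -> 527
3: —
4: —
5: 460 -> 208
6: —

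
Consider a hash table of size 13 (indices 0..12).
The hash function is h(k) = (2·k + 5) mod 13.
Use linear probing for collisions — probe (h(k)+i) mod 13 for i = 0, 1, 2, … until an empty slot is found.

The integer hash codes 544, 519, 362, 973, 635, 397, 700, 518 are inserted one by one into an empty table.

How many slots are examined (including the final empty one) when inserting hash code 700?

544: h=1 -> slot 1
519: h=3 -> slot 3
362: h=1, probe 1,2 -> slot 2
973: h=1, probe 1,2,3,4 -> slot 4
635: h=1, probe 1,2,3,4,5 -> slot 5
397: h=6 -> slot 6
700: h=1, probe 1,2,3,4,5,6,7 -> slot 7
518: h=1, probe 1,2,3,4,5,6,7,8 -> slot 8
Table: [., 544, 362, 519, 973, 635, 397, 700, 518, ., ., ., .]

7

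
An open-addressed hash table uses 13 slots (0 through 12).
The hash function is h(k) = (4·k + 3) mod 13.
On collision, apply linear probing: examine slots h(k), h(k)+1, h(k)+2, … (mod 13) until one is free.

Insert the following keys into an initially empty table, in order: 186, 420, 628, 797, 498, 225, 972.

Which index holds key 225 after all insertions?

11

Insert 186: h=6, slot 6 empty -> index 6.
Insert 420: h=6, slot 6 occupied -> index 7.
Insert 628: h=6, slots 6,7 occupied -> index 8.
Insert 797: h=6, slots 6,7,8 occupied -> index 9.
Insert 498: h=6, slots 6,7,8,9 occupied -> index 10.
Insert 225: h=6, slots 6,7,8,9,10 occupied -> index 11.
Insert 972: h=4, slot 4 empty -> index 4.
Table: [∅, ∅, ∅, ∅, 972, ∅, 186, 420, 628, 797, 498, 225, ∅]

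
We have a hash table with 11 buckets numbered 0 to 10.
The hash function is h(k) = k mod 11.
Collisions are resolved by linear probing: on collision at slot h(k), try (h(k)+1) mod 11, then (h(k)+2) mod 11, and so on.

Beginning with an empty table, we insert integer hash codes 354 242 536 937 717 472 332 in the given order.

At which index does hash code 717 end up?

354 hashes to 2; slot 2 is free → place at 2.
242 hashes to 0; slot 0 is free → place at 0.
536 hashes to 8; slot 8 is free → place at 8.
937 hashes to 2; 2 taken → place at 3.
717 hashes to 2; 2,3 taken → place at 4.
472 hashes to 10; slot 10 is free → place at 10.
332 hashes to 2; 2,3,4 taken → place at 5.
Table: [242, —, 354, 937, 717, 332, —, —, 536, —, 472]

4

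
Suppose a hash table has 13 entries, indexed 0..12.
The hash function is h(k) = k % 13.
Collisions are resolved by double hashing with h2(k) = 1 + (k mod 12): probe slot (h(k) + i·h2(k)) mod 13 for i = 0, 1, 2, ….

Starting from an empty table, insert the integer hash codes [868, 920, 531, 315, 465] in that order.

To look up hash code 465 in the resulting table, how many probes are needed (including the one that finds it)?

2

868: h=10 => slot 10
920: h=10, h2=9, probe 10,6 => slot 6
531: h=11 => slot 11
315: h=3 => slot 3
465: h=10, h2=10, probe 10,7 => slot 7
Table: [_, _, _, 315, _, _, 920, 465, _, _, 868, 531, _]
Lookup 465: h=10, h2=10, probe 10,7 → found at 7.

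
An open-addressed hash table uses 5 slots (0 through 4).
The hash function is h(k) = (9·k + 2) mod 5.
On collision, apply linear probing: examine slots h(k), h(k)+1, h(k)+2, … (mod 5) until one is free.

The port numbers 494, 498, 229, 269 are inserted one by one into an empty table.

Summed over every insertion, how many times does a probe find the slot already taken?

Insert 494: h=3, slot 3 empty -> index 3.
Insert 498: h=4, slot 4 empty -> index 4.
Insert 229: h=3, slots 3,4 occupied -> index 0.
Insert 269: h=3, slots 3,4,0 occupied -> index 1.
Table: [229, 269, ., 494, 498]

5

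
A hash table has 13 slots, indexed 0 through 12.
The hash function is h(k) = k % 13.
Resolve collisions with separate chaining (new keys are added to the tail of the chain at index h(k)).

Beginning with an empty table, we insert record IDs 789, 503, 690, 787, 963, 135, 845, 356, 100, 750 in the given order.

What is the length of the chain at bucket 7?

789 -> bucket 9
503 -> bucket 9 (collision)
690 -> bucket 1
787 -> bucket 7
963 -> bucket 1 (collision)
135 -> bucket 5
845 -> bucket 0
356 -> bucket 5 (collision)
100 -> bucket 9 (collision)
750 -> bucket 9 (collision)
Final buckets:
0: 845
1: 690 -> 963
2: —
3: —
4: —
5: 135 -> 356
6: —
7: 787
8: —
9: 789 -> 503 -> 100 -> 750
10: —
11: —
12: —

1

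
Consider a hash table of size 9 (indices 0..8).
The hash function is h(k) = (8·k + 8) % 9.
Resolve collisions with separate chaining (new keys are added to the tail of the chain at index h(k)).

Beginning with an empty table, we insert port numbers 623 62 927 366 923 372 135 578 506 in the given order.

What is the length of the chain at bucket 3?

623 → bucket 6
62 → bucket 0
927 → bucket 8
366 → bucket 2
923 → bucket 3
372 → bucket 5
135 → bucket 8 (collision)
578 → bucket 6 (collision)
506 → bucket 6 (collision)
Final buckets:
0: 62
1: -
2: 366
3: 923
4: -
5: 372
6: 623 -> 578 -> 506
7: -
8: 927 -> 135

1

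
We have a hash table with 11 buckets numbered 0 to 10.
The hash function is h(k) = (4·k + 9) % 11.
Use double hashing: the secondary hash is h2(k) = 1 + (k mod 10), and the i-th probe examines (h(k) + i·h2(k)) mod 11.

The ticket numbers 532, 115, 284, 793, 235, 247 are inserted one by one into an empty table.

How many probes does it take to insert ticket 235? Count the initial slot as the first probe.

2

Insert 532: h=3, slot 3 empty => index 3.
Insert 115: h=7, slot 7 empty => index 7.
Insert 284: h=1, slot 1 empty => index 1.
Insert 793: h=2, slot 2 empty => index 2.
Insert 235: h=3, h2=6, slot 3 occupied => index 9.
Insert 247: h=7, h2=8, slot 7 occupied => index 4.
Table: [∅, 284, 793, 532, 247, ∅, ∅, 115, ∅, 235, ∅]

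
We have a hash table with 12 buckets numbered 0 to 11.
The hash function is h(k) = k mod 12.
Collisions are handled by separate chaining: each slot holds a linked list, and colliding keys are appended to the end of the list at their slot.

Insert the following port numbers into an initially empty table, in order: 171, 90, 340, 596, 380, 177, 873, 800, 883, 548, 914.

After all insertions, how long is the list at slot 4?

171 -> bucket 3
90 -> bucket 6
340 -> bucket 4
596 -> bucket 8
380 -> bucket 8 (collision)
177 -> bucket 9
873 -> bucket 9 (collision)
800 -> bucket 8 (collision)
883 -> bucket 7
548 -> bucket 8 (collision)
914 -> bucket 2
Final buckets:
0: .
1: .
2: 914
3: 171
4: 340
5: .
6: 90
7: 883
8: 596 -> 380 -> 800 -> 548
9: 177 -> 873
10: .
11: .

1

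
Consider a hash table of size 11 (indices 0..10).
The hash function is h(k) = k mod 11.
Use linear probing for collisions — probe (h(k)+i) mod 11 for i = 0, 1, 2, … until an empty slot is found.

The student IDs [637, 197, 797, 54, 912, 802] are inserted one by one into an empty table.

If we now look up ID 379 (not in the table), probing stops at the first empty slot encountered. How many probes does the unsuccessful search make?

637 hashes to 10; slot 10 is free -> place at 10.
197 hashes to 10; 10 taken -> place at 0.
797 hashes to 5; slot 5 is free -> place at 5.
54 hashes to 10; 10,0 taken -> place at 1.
912 hashes to 10; 10,0,1 taken -> place at 2.
802 hashes to 10; 10,0,1,2 taken -> place at 3.
Table: [197, 54, 912, 802, _, 797, _, _, _, _, 637]
Lookup 379: h=5, probe 5,6 → slot 6 empty, not found.

2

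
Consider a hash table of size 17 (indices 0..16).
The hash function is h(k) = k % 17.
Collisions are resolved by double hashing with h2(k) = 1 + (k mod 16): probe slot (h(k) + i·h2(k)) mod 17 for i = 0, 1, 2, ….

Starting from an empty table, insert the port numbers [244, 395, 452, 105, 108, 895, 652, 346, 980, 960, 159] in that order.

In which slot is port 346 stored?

Insert 244: h=6, slot 6 empty → index 6.
Insert 395: h=4, slot 4 empty → index 4.
Insert 452: h=10, slot 10 empty → index 10.
Insert 105: h=3, slot 3 empty → index 3.
Insert 108: h=6, h2=13, slot 6 occupied → index 2.
Insert 895: h=11, slot 11 empty → index 11.
Insert 652: h=6, h2=13, slots 6,2 occupied → index 15.
Insert 346: h=6, h2=11, slot 6 occupied → index 0.
Insert 980: h=11, h2=5, slot 11 occupied → index 16.
Insert 960: h=8, slot 8 empty → index 8.
Insert 159: h=6, h2=16, slot 6 occupied → index 5.
Table: [346, -, 108, 105, 395, 159, 244, -, 960, -, 452, 895, -, -, -, 652, 980]

0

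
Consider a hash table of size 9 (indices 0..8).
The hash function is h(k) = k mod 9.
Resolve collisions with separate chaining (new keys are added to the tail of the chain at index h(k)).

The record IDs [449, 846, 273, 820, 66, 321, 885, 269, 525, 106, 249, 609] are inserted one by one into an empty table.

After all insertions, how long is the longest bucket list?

4

Insert 449: h=8, bucket 8 empty -> new chain.
Insert 846: h=0, bucket 0 empty -> new chain.
Insert 273: h=3, bucket 3 empty -> new chain.
Insert 820: h=1, bucket 1 empty -> new chain.
Insert 66: h=3, bucket 3 nonempty -> append to chain.
Insert 321: h=6, bucket 6 empty -> new chain.
Insert 885: h=3, bucket 3 nonempty -> append to chain.
Insert 269: h=8, bucket 8 nonempty -> append to chain.
Insert 525: h=3, bucket 3 nonempty -> append to chain.
Insert 106: h=7, bucket 7 empty -> new chain.
Insert 249: h=6, bucket 6 nonempty -> append to chain.
Insert 609: h=6, bucket 6 nonempty -> append to chain.
Final buckets:
0: 846
1: 820
2: -
3: 273 -> 66 -> 885 -> 525
4: -
5: -
6: 321 -> 249 -> 609
7: 106
8: 449 -> 269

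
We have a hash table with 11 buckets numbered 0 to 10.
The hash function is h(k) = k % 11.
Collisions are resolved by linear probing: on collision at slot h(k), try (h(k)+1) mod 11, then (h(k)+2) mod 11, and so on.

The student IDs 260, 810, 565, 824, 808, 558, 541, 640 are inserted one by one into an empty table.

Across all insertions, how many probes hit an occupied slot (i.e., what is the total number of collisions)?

3

Insert 260: h=7, slot 7 empty → index 7.
Insert 810: h=7, slot 7 occupied → index 8.
Insert 565: h=4, slot 4 empty → index 4.
Insert 824: h=10, slot 10 empty → index 10.
Insert 808: h=5, slot 5 empty → index 5.
Insert 558: h=8, slot 8 occupied → index 9.
Insert 541: h=2, slot 2 empty → index 2.
Insert 640: h=2, slot 2 occupied → index 3.
Table: [-, -, 541, 640, 565, 808, -, 260, 810, 558, 824]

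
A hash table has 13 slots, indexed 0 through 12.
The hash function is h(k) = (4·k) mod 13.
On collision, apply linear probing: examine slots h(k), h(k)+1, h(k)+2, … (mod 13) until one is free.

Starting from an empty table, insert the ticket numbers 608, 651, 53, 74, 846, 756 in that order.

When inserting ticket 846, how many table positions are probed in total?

608: h=1 => slot 1
651: h=4 => slot 4
53: h=4, probe 4,5 => slot 5
74: h=10 => slot 10
846: h=4, probe 4,5,6 => slot 6
756: h=8 => slot 8
Table: [—, 608, —, —, 651, 53, 846, —, 756, —, 74, —, —]

3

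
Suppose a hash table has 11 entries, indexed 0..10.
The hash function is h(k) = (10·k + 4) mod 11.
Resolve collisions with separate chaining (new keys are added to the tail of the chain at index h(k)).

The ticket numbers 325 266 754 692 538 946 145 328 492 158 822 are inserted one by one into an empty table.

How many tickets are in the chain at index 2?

Insert 325: h=9, bucket 9 empty -> new chain.
Insert 266: h=2, bucket 2 empty -> new chain.
Insert 754: h=9, bucket 9 nonempty -> append to chain.
Insert 692: h=5, bucket 5 empty -> new chain.
Insert 538: h=5, bucket 5 nonempty -> append to chain.
Insert 946: h=4, bucket 4 empty -> new chain.
Insert 145: h=2, bucket 2 nonempty -> append to chain.
Insert 328: h=6, bucket 6 empty -> new chain.
Insert 492: h=7, bucket 7 empty -> new chain.
Insert 158: h=0, bucket 0 empty -> new chain.
Insert 822: h=7, bucket 7 nonempty -> append to chain.
Final buckets:
0: 158
1: _
2: 266 -> 145
3: _
4: 946
5: 692 -> 538
6: 328
7: 492 -> 822
8: _
9: 325 -> 754
10: _

2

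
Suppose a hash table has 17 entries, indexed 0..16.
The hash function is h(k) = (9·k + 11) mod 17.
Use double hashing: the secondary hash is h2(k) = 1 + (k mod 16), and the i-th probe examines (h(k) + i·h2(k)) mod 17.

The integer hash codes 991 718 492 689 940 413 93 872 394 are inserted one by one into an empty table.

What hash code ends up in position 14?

991 hashes to 5; slot 5 is free -> place at 5.
718 hashes to 13; slot 13 is free -> place at 13.
492 hashes to 2; slot 2 is free -> place at 2.
689 hashes to 7; slot 7 is free -> place at 7.
940 hashes to 5, h2=13; 5 taken -> place at 1.
413 hashes to 5, h2=14; 5,2 taken -> place at 16.
93 hashes to 15; slot 15 is free -> place at 15.
872 hashes to 5, h2=9; 5 taken -> place at 14.
394 hashes to 4; slot 4 is free -> place at 4.
Table: [-, 940, 492, -, 394, 991, -, 689, -, -, -, -, -, 718, 872, 93, 413]

872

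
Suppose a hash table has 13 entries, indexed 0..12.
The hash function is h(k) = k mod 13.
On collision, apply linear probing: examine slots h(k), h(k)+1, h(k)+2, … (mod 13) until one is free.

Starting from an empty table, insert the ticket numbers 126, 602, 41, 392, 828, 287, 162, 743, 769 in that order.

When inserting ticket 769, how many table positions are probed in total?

6

126 hashes to 9; slot 9 is free → place at 9.
602 hashes to 4; slot 4 is free → place at 4.
41 hashes to 2; slot 2 is free → place at 2.
392 hashes to 2; 2 taken → place at 3.
828 hashes to 9; 9 taken → place at 10.
287 hashes to 1; slot 1 is free → place at 1.
162 hashes to 6; slot 6 is free → place at 6.
743 hashes to 2; 2,3,4 taken → place at 5.
769 hashes to 2; 2,3,4,5,6 taken → place at 7.
Table: [-, 287, 41, 392, 602, 743, 162, 769, -, 126, 828, -, -]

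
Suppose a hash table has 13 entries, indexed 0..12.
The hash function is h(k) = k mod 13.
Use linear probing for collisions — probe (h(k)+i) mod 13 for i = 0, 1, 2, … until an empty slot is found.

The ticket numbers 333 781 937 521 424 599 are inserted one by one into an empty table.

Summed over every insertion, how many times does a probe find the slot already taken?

7

Insert 333: h=8, slot 8 empty -> index 8.
Insert 781: h=1, slot 1 empty -> index 1.
Insert 937: h=1, slot 1 occupied -> index 2.
Insert 521: h=1, slots 1,2 occupied -> index 3.
Insert 424: h=8, slot 8 occupied -> index 9.
Insert 599: h=1, slots 1,2,3 occupied -> index 4.
Table: [_, 781, 937, 521, 599, _, _, _, 333, 424, _, _, _]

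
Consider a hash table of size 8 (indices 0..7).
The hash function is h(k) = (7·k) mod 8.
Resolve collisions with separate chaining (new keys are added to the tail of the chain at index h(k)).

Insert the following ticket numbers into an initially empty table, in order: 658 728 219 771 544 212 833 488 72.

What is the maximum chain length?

Insert 658: h=6, bucket 6 empty -> new chain.
Insert 728: h=0, bucket 0 empty -> new chain.
Insert 219: h=5, bucket 5 empty -> new chain.
Insert 771: h=5, bucket 5 nonempty -> append to chain.
Insert 544: h=0, bucket 0 nonempty -> append to chain.
Insert 212: h=4, bucket 4 empty -> new chain.
Insert 833: h=7, bucket 7 empty -> new chain.
Insert 488: h=0, bucket 0 nonempty -> append to chain.
Insert 72: h=0, bucket 0 nonempty -> append to chain.
Final buckets:
0: 728 -> 544 -> 488 -> 72
1: -
2: -
3: -
4: 212
5: 219 -> 771
6: 658
7: 833

4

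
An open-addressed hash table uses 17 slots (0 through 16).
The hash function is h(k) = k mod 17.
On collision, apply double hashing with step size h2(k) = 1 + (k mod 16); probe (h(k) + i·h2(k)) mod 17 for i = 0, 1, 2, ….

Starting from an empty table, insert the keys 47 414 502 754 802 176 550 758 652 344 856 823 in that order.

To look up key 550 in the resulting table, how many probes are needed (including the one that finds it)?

4

47: h=13 → slot 13
414: h=6 → slot 6
502: h=9 → slot 9
754: h=6, h2=3, probe 6,9,12 → slot 12
802: h=3 → slot 3
176: h=6, h2=1, probe 6,7 → slot 7
550: h=6, h2=7, probe 6,13,3,10 → slot 10
758: h=10, h2=7, probe 10,0 → slot 0
652: h=6, h2=13, probe 6,2 → slot 2
344: h=4 → slot 4
856: h=6, h2=9, probe 6,15 → slot 15
823: h=7, h2=8, probe 7,15,6,14 → slot 14
Table: [758, ∅, 652, 802, 344, ∅, 414, 176, ∅, 502, 550, ∅, 754, 47, 823, 856, ∅]
Lookup 550: h=6, h2=7, probe 6,13,3,10 → found at 10.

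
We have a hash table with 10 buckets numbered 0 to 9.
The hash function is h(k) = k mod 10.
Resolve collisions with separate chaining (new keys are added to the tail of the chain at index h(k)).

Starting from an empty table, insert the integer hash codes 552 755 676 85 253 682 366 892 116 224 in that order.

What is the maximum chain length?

3

552 → bucket 2
755 → bucket 5
676 → bucket 6
85 → bucket 5 (collision)
253 → bucket 3
682 → bucket 2 (collision)
366 → bucket 6 (collision)
892 → bucket 2 (collision)
116 → bucket 6 (collision)
224 → bucket 4
Final buckets:
0: -
1: -
2: 552 -> 682 -> 892
3: 253
4: 224
5: 755 -> 85
6: 676 -> 366 -> 116
7: -
8: -
9: -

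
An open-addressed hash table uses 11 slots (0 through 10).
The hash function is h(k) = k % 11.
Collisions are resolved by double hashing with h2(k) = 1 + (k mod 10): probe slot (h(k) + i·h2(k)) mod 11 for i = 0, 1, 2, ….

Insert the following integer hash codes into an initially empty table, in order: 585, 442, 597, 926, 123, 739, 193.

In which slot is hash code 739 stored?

585: h=2 => slot 2
442: h=2, h2=3, probe 2,5 => slot 5
597: h=3 => slot 3
926: h=2, h2=7, probe 2,9 => slot 9
123: h=2, h2=4, probe 2,6 => slot 6
739: h=2, h2=10, probe 2,1 => slot 1
193: h=6, h2=4, probe 6,10 => slot 10
Table: [∅, 739, 585, 597, ∅, 442, 123, ∅, ∅, 926, 193]

1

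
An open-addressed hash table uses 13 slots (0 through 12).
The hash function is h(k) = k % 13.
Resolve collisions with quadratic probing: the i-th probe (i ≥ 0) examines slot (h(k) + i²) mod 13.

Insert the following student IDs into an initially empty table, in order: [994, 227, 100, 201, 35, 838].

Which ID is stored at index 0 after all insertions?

994 hashes to 6; slot 6 is free -> place at 6.
227 hashes to 6; 6 taken -> place at 7.
100 hashes to 9; slot 9 is free -> place at 9.
201 hashes to 6; 6,7 taken -> place at 10.
35 hashes to 9; 9,10 taken -> place at 0.
838 hashes to 6; 6,7,10 taken -> place at 2.
Table: [35, ∅, 838, ∅, ∅, ∅, 994, 227, ∅, 100, 201, ∅, ∅]

35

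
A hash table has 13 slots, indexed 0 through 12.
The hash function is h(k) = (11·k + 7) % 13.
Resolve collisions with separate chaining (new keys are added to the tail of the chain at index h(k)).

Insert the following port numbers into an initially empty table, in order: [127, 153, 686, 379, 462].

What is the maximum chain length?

3

Insert 127: h=0, bucket 0 empty → new chain.
Insert 153: h=0, bucket 0 nonempty → append to chain.
Insert 686: h=0, bucket 0 nonempty → append to chain.
Insert 379: h=3, bucket 3 empty → new chain.
Insert 462: h=6, bucket 6 empty → new chain.
Final buckets:
0: 127 -> 153 -> 686
1: .
2: .
3: 379
4: .
5: .
6: 462
7: .
8: .
9: .
10: .
11: .
12: .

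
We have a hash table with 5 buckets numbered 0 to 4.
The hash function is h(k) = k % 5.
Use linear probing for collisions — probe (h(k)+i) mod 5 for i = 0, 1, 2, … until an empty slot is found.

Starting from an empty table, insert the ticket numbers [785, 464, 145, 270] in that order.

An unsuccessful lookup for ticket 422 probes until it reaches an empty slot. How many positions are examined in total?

785: h=0 => slot 0
464: h=4 => slot 4
145: h=0, probe 0,1 => slot 1
270: h=0, probe 0,1,2 => slot 2
Table: [785, 145, 270, ., 464]
Lookup 422: h=2, probe 2,3 → slot 3 empty, not found.

2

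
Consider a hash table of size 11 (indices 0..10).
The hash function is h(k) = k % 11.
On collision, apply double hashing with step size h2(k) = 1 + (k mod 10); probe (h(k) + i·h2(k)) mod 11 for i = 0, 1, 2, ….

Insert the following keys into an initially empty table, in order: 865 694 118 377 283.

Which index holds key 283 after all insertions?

5

865: h=7 => slot 7
694: h=1 => slot 1
118: h=8 => slot 8
377: h=3 => slot 3
283: h=8, h2=4, probe 8,1,5 => slot 5
Table: [∅, 694, ∅, 377, ∅, 283, ∅, 865, 118, ∅, ∅]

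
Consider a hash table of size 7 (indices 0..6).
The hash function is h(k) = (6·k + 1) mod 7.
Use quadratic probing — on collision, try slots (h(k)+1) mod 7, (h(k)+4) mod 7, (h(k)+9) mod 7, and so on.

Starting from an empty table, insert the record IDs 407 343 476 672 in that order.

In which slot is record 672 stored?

5

Insert 407: h=0, slot 0 empty -> index 0.
Insert 343: h=1, slot 1 empty -> index 1.
Insert 476: h=1, slot 1 occupied -> index 2.
Insert 672: h=1, slots 1,2 occupied -> index 5.
Table: [407, 343, 476, —, —, 672, —]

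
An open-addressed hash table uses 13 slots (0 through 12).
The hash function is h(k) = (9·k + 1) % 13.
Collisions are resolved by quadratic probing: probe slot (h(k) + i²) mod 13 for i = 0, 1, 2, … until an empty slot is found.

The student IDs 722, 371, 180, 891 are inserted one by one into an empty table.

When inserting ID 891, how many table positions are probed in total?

722: h=12 => slot 12
371: h=12, probe 12,0 => slot 0
180: h=9 => slot 9
891: h=12, probe 12,0,3 => slot 3
Table: [371, ∅, ∅, 891, ∅, ∅, ∅, ∅, ∅, 180, ∅, ∅, 722]

3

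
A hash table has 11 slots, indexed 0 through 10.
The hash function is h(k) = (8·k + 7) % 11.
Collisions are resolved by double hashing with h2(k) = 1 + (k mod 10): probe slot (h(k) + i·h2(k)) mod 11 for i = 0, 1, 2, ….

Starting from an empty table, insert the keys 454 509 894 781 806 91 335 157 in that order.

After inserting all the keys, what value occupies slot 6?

454: h=9 => slot 9
509: h=9, h2=10, probe 9,8 => slot 8
894: h=9, h2=5, probe 9,3 => slot 3
781: h=7 => slot 7
806: h=9, h2=7, probe 9,5 => slot 5
91: h=9, h2=2, probe 9,0 => slot 0
335: h=3, h2=6, probe 3,9,4 => slot 4
157: h=9, h2=8, probe 9,6 => slot 6
Table: [91, ∅, ∅, 894, 335, 806, 157, 781, 509, 454, ∅]

157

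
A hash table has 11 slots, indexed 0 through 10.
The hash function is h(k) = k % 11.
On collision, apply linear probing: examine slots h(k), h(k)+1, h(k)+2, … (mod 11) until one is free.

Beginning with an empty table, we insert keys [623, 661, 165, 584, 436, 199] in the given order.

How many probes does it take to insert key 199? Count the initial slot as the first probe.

623: h=7 → slot 7
661: h=1 → slot 1
165: h=0 → slot 0
584: h=1, probe 1,2 → slot 2
436: h=7, probe 7,8 → slot 8
199: h=1, probe 1,2,3 → slot 3
Table: [165, 661, 584, 199, _, _, _, 623, 436, _, _]

3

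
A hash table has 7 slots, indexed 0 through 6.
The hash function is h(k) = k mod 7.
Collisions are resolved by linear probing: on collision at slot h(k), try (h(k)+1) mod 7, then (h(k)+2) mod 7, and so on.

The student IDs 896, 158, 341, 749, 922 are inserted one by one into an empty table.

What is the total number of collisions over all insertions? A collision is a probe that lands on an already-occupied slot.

896: h=0 => slot 0
158: h=4 => slot 4
341: h=5 => slot 5
749: h=0, probe 0,1 => slot 1
922: h=5, probe 5,6 => slot 6
Table: [896, 749, -, -, 158, 341, 922]

2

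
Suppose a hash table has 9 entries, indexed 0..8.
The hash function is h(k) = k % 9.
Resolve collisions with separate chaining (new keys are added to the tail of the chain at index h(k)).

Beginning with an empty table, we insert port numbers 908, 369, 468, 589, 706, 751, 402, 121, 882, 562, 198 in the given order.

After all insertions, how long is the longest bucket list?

5

Insert 908: h=8, bucket 8 empty -> new chain.
Insert 369: h=0, bucket 0 empty -> new chain.
Insert 468: h=0, bucket 0 nonempty -> append to chain.
Insert 589: h=4, bucket 4 empty -> new chain.
Insert 706: h=4, bucket 4 nonempty -> append to chain.
Insert 751: h=4, bucket 4 nonempty -> append to chain.
Insert 402: h=6, bucket 6 empty -> new chain.
Insert 121: h=4, bucket 4 nonempty -> append to chain.
Insert 882: h=0, bucket 0 nonempty -> append to chain.
Insert 562: h=4, bucket 4 nonempty -> append to chain.
Insert 198: h=0, bucket 0 nonempty -> append to chain.
Final buckets:
0: 369 -> 468 -> 882 -> 198
1: _
2: _
3: _
4: 589 -> 706 -> 751 -> 121 -> 562
5: _
6: 402
7: _
8: 908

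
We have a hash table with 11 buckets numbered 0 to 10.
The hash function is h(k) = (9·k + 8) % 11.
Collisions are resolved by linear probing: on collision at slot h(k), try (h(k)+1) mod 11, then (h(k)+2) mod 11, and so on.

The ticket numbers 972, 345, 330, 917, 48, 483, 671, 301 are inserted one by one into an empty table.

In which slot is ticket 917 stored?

972: h=0 => slot 0
345: h=0, probe 0,1 => slot 1
330: h=8 => slot 8
917: h=0, probe 0,1,2 => slot 2
48: h=0, probe 0,1,2,3 => slot 3
483: h=10 => slot 10
671: h=8, probe 8,9 => slot 9
301: h=0, probe 0,1,2,3,4 => slot 4
Table: [972, 345, 917, 48, 301, -, -, -, 330, 671, 483]

2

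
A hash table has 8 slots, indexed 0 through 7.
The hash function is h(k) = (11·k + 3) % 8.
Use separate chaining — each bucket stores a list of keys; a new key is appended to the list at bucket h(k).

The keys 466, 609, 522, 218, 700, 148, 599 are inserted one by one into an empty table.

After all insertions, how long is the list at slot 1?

3

466 → bucket 1
609 → bucket 6
522 → bucket 1 (collision)
218 → bucket 1 (collision)
700 → bucket 7
148 → bucket 7 (collision)
599 → bucket 0
Final buckets:
0: 599
1: 466 -> 522 -> 218
2: ∅
3: ∅
4: ∅
5: ∅
6: 609
7: 700 -> 148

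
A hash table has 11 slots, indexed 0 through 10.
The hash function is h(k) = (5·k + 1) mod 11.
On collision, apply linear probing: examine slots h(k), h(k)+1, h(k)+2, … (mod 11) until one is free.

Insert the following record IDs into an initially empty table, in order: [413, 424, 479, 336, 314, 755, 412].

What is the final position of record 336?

1

413: h=9 => slot 9
424: h=9, probe 9,10 => slot 10
479: h=9, probe 9,10,0 => slot 0
336: h=9, probe 9,10,0,1 => slot 1
314: h=9, probe 9,10,0,1,2 => slot 2
755: h=3 => slot 3
412: h=4 => slot 4
Table: [479, 336, 314, 755, 412, ., ., ., ., 413, 424]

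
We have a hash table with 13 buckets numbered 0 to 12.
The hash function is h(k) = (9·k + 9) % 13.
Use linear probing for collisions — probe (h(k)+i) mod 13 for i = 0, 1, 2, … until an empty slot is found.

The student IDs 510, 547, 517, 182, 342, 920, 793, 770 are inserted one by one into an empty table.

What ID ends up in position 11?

920

510: h=10 → slot 10
547: h=5 → slot 5
517: h=8 → slot 8
182: h=9 → slot 9
342: h=6 → slot 6
920: h=8, probe 8,9,10,11 → slot 11
793: h=9, probe 9,10,11,12 → slot 12
770: h=10, probe 10,11,12,0 → slot 0
Table: [770, —, —, —, —, 547, 342, —, 517, 182, 510, 920, 793]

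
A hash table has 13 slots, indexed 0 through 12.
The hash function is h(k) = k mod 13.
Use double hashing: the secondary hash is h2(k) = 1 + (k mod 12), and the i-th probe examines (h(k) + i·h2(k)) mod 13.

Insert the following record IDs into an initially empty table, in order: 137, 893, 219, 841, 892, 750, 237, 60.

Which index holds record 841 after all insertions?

Insert 137: h=7, slot 7 empty -> index 7.
Insert 893: h=9, slot 9 empty -> index 9.
Insert 219: h=11, slot 11 empty -> index 11.
Insert 841: h=9, h2=2, slots 9,11 occupied -> index 0.
Insert 892: h=8, slot 8 empty -> index 8.
Insert 750: h=9, h2=7, slot 9 occupied -> index 3.
Insert 237: h=3, h2=10, slots 3,0 occupied -> index 10.
Insert 60: h=8, h2=1, slots 8,9,10,11 occupied -> index 12.
Table: [841, ∅, ∅, 750, ∅, ∅, ∅, 137, 892, 893, 237, 219, 60]

0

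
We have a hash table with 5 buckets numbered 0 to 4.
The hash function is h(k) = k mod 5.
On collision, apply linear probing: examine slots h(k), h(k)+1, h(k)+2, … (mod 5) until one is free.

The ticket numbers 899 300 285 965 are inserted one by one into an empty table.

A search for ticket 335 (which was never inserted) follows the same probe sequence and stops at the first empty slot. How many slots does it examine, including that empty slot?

Insert 899: h=4, slot 4 empty => index 4.
Insert 300: h=0, slot 0 empty => index 0.
Insert 285: h=0, slot 0 occupied => index 1.
Insert 965: h=0, slots 0,1 occupied => index 2.
Table: [300, 285, 965, ., 899]
Lookup 335: h=0, probe 0,1,2,3 → slot 3 empty, not found.

4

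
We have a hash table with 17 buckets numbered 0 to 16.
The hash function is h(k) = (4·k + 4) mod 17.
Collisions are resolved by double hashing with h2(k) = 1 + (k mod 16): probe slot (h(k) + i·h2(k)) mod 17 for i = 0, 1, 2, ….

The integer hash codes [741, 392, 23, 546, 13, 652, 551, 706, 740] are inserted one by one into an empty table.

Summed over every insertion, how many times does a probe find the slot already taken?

3

741: h=10 => slot 10
392: h=8 => slot 8
23: h=11 => slot 11
546: h=12 => slot 12
13: h=5 => slot 5
652: h=11, h2=13, probe 11,7 => slot 7
551: h=15 => slot 15
706: h=6 => slot 6
740: h=6, h2=5, probe 6,11,16 => slot 16
Table: [-, -, -, -, -, 13, 706, 652, 392, -, 741, 23, 546, -, -, 551, 740]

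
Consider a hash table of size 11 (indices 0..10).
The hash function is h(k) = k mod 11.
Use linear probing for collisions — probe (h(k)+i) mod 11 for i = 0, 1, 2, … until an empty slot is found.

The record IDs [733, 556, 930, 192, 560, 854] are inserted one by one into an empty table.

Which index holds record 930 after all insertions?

733 hashes to 7; slot 7 is free => place at 7.
556 hashes to 6; slot 6 is free => place at 6.
930 hashes to 6; 6,7 taken => place at 8.
192 hashes to 5; slot 5 is free => place at 5.
560 hashes to 10; slot 10 is free => place at 10.
854 hashes to 7; 7,8 taken => place at 9.
Table: [_, _, _, _, _, 192, 556, 733, 930, 854, 560]

8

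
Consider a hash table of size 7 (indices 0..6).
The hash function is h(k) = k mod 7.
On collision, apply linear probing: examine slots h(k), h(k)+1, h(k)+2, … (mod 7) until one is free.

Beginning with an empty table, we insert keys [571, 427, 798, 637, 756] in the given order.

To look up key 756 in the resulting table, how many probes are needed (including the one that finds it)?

4

571 hashes to 4; slot 4 is free → place at 4.
427 hashes to 0; slot 0 is free → place at 0.
798 hashes to 0; 0 taken → place at 1.
637 hashes to 0; 0,1 taken → place at 2.
756 hashes to 0; 0,1,2 taken → place at 3.
Table: [427, 798, 637, 756, 571, -, -]
Lookup 756: h=0, probe 0,1,2,3 → found at 3.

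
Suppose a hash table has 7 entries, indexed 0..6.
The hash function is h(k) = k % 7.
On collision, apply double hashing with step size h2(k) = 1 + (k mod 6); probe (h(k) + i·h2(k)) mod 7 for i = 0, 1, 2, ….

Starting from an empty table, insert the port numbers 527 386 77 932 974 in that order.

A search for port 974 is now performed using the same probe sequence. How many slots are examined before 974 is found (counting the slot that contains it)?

527 hashes to 2; slot 2 is free -> place at 2.
386 hashes to 1; slot 1 is free -> place at 1.
77 hashes to 0; slot 0 is free -> place at 0.
932 hashes to 1, h2=3; 1 taken -> place at 4.
974 hashes to 1, h2=3; 1,4,0 taken -> place at 3.
Table: [77, 386, 527, 974, 932, ∅, ∅]
Lookup 974: h=1, h2=3, probe 1,4,0,3 → found at 3.

4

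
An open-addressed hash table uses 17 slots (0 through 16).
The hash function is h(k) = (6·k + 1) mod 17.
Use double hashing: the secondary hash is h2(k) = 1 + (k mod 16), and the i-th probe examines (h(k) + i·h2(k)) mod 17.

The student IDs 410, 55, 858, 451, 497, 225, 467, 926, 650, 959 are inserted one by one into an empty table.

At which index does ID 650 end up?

410: h=13 => slot 13
55: h=8 => slot 8
858: h=15 => slot 15
451: h=4 => slot 4
497: h=8, h2=2, probe 8,10 => slot 10
225: h=8, h2=2, probe 8,10,12 => slot 12
467: h=15, h2=4, probe 15,2 => slot 2
926: h=15, h2=15, probe 15,13,11 => slot 11
650: h=8, h2=11, probe 8,2,13,7 => slot 7
959: h=9 => slot 9
Table: [∅, ∅, 467, ∅, 451, ∅, ∅, 650, 55, 959, 497, 926, 225, 410, ∅, 858, ∅]

7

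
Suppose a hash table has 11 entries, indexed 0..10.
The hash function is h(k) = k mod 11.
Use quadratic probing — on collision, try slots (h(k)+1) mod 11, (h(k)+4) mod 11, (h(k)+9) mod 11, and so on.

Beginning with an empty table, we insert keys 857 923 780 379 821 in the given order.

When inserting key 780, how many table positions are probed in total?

857: h=10 => slot 10
923: h=10, probe 10,0 => slot 0
780: h=10, probe 10,0,3 => slot 3
379: h=5 => slot 5
821: h=7 => slot 7
Table: [923, _, _, 780, _, 379, _, 821, _, _, 857]

3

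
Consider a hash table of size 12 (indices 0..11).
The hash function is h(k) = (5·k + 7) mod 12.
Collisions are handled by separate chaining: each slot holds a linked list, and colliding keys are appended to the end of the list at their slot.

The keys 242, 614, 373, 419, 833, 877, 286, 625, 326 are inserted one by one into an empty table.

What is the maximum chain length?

3

242 -> bucket 5
614 -> bucket 5 (collision)
373 -> bucket 0
419 -> bucket 2
833 -> bucket 8
877 -> bucket 0 (collision)
286 -> bucket 9
625 -> bucket 0 (collision)
326 -> bucket 5 (collision)
Final buckets:
0: 373 -> 877 -> 625
1: —
2: 419
3: —
4: —
5: 242 -> 614 -> 326
6: —
7: —
8: 833
9: 286
10: —
11: —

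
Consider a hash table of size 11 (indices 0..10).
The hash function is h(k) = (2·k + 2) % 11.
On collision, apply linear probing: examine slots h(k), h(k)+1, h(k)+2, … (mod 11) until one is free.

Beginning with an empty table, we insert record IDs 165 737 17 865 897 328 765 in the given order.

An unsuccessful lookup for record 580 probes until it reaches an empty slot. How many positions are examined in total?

165: h=2 → slot 2
737: h=2, probe 2,3 → slot 3
17: h=3, probe 3,4 → slot 4
865: h=5 → slot 5
897: h=3, probe 3,4,5,6 → slot 6
328: h=9 → slot 9
765: h=3, probe 3,4,5,6,7 → slot 7
Table: [∅, ∅, 165, 737, 17, 865, 897, 765, ∅, 328, ∅]
Lookup 580: h=7, probe 7,8 → slot 8 empty, not found.

2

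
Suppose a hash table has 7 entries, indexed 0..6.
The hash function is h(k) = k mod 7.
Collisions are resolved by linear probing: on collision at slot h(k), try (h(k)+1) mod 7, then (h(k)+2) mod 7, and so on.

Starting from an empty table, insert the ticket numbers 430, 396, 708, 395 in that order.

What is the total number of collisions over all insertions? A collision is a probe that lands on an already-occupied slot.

430 hashes to 3; slot 3 is free → place at 3.
396 hashes to 4; slot 4 is free → place at 4.
708 hashes to 1; slot 1 is free → place at 1.
395 hashes to 3; 3,4 taken → place at 5.
Table: [—, 708, —, 430, 396, 395, —]

2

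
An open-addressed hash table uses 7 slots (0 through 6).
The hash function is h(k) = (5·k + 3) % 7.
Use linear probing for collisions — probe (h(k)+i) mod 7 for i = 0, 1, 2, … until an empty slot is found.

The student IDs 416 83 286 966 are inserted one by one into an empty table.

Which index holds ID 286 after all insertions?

6

Insert 416: h=4, slot 4 empty -> index 4.
Insert 83: h=5, slot 5 empty -> index 5.
Insert 286: h=5, slot 5 occupied -> index 6.
Insert 966: h=3, slot 3 empty -> index 3.
Table: [., ., ., 966, 416, 83, 286]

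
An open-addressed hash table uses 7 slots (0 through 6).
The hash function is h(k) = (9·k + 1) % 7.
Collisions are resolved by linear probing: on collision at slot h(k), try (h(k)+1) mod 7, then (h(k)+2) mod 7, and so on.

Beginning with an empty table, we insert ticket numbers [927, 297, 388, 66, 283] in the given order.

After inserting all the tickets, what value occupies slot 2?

Insert 927: h=0, slot 0 empty → index 0.
Insert 297: h=0, slot 0 occupied → index 1.
Insert 388: h=0, slots 0,1 occupied → index 2.
Insert 66: h=0, slots 0,1,2 occupied → index 3.
Insert 283: h=0, slots 0,1,2,3 occupied → index 4.
Table: [927, 297, 388, 66, 283, ., .]

388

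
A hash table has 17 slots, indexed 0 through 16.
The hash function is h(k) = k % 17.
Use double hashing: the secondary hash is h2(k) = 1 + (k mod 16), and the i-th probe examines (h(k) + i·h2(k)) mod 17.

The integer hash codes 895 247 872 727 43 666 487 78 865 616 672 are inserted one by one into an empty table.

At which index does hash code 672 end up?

Insert 895: h=11, slot 11 empty => index 11.
Insert 247: h=9, slot 9 empty => index 9.
Insert 872: h=5, slot 5 empty => index 5.
Insert 727: h=13, slot 13 empty => index 13.
Insert 43: h=9, h2=12, slot 9 occupied => index 4.
Insert 666: h=3, slot 3 empty => index 3.
Insert 487: h=11, h2=8, slot 11 occupied => index 2.
Insert 78: h=10, slot 10 empty => index 10.
Insert 865: h=15, slot 15 empty => index 15.
Insert 616: h=4, h2=9, slots 4,13,5 occupied => index 14.
Insert 672: h=9, h2=1, slots 9,10,11 occupied => index 12.
Table: [-, -, 487, 666, 43, 872, -, -, -, 247, 78, 895, 672, 727, 616, 865, -]

12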